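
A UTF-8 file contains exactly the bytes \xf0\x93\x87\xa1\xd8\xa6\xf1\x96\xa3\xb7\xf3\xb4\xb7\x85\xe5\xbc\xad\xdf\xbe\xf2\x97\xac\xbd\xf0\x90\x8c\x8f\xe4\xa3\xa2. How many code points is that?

Byte at offset 0: 0xF0 = 11110000 → 4-byte char (#1). Advance 4.
Byte at offset 4: 0xD8 = 11011000 → 2-byte char (#2). Advance 2.
Byte at offset 6: 0xF1 = 11110001 → 4-byte char (#3). Advance 4.
Byte at offset 10: 0xF3 = 11110011 → 4-byte char (#4). Advance 4.
Byte at offset 14: 0xE5 = 11100101 → 3-byte char (#5). Advance 3.
Byte at offset 17: 0xDF = 11011111 → 2-byte char (#6). Advance 2.
Byte at offset 19: 0xF2 = 11110010 → 4-byte char (#7). Advance 4.
Byte at offset 23: 0xF0 = 11110000 → 4-byte char (#8). Advance 4.
Byte at offset 27: 0xE4 = 11100100 → 3-byte char (#9). Advance 3.
Reached end at offset 30 after 9 code points.

9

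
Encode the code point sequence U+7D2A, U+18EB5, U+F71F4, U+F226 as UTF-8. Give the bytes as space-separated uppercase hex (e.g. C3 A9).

U+7D2A: 3-byte form → E7 B4 AA.
U+18EB5: 4-byte form → F0 98 BA B5.
U+F71F4: 4-byte form → F3 B7 87 B4.
U+F226: 3-byte form → EF 88 A6.
Concatenated (14 bytes): E7 B4 AA F0 98 BA B5 F3 B7 87 B4 EF 88 A6.

E7 B4 AA F0 98 BA B5 F3 B7 87 B4 EF 88 A6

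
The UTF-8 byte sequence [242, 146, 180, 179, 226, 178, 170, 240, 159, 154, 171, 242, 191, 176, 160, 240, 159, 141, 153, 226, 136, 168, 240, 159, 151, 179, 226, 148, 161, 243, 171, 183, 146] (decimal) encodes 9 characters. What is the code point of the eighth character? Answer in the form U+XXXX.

U+2521

Offset 0: leading byte 0xF2 = 11110010 → 4-byte char #1 = F2 92 B4 B3.
Offset 4: leading byte 0xE2 = 11100010 → 3-byte char #2 = E2 B2 AA.
Offset 7: leading byte 0xF0 = 11110000 → 4-byte char #3 = F0 9F 9A AB.
Offset 11: leading byte 0xF2 = 11110010 → 4-byte char #4 = F2 BF B0 A0.
Offset 15: leading byte 0xF0 = 11110000 → 4-byte char #5 = F0 9F 8D 99.
Offset 19: leading byte 0xE2 = 11100010 → 3-byte char #6 = E2 88 A8.
Offset 22: leading byte 0xF0 = 11110000 → 4-byte char #7 = F0 9F 97 B3.
Offset 26: leading byte 0xE2 = 11100010 → 3-byte char #8 = E2 94 A1.
Leading byte 0xE2 = 11100010 matches 1110xxxx → 3-byte sequence.
Byte 1: 0xE2 = 11100010, payload 0010 (4 bits).
Byte 2: 0x94 = 10010100 (10xxxxxx ✓), payload 010100.
Byte 3: 0xA1 = 10100001 (10xxxxxx ✓), payload 100001.
Concatenate: 0010010100100001 = 0x2521 (16 bits → U+2521).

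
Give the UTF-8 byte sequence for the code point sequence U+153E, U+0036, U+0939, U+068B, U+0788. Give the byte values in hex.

U+153E: 3-byte form → E1 94 BE.
U+0036: 1-byte form → 36.
U+0939: 3-byte form → E0 A4 B9.
U+068B: 2-byte form → DA 8B.
U+0788: 2-byte form → DE 88.
Concatenated (11 bytes): E1 94 BE 36 E0 A4 B9 DA 8B DE 88.

E1 94 BE 36 E0 A4 B9 DA 8B DE 88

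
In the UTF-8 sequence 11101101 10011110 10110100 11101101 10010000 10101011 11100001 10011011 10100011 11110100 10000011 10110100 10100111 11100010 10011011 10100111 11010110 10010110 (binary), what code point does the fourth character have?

Offset 0: leading byte 0xED = 11101101 → 3-byte char #1 = ED 9E B4.
Offset 3: leading byte 0xED = 11101101 → 3-byte char #2 = ED 90 AB.
Offset 6: leading byte 0xE1 = 11100001 → 3-byte char #3 = E1 9B A3.
Offset 9: leading byte 0xF4 = 11110100 → 4-byte char #4 = F4 83 B4 A7.
Leading byte 0xF4 = 11110100 matches 11110xxx → 4-byte sequence.
Byte 1: 0xF4 = 11110100, payload 100 (3 bits).
Byte 2: 0x83 = 10000011 (10xxxxxx ✓), payload 000011.
Byte 3: 0xB4 = 10110100 (10xxxxxx ✓), payload 110100.
Byte 4: 0xA7 = 10100111 (10xxxxxx ✓), payload 100111.
Concatenate: 100000011110100100111 = 0x103D27 (21 bits → U+103D27).

U+103D27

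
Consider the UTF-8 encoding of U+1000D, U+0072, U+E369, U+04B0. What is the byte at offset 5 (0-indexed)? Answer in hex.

U+1000D → 4-byte form F0 90 80 8D at offsets 0–3.
U+0072 → 1-byte form 72 at offsets 4–4.
U+E369 → 3-byte form EE 8D A9 at offsets 5–7.
Offset 5 falls in char 3's range; it's byte 1 of EE 8D A9 = 0xEE.

0xEE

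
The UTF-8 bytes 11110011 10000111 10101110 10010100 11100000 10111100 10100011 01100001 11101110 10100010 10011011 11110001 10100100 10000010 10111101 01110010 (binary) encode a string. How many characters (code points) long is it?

6

Byte at offset 0: 0xF3 = 11110011 → 4-byte char (#1). Advance 4.
Byte at offset 4: 0xE0 = 11100000 → 3-byte char (#2). Advance 3.
Byte at offset 7: 0x61 = 01100001 → 1-byte char (#3). Advance 1.
Byte at offset 8: 0xEE = 11101110 → 3-byte char (#4). Advance 3.
Byte at offset 11: 0xF1 = 11110001 → 4-byte char (#5). Advance 4.
Byte at offset 15: 0x72 = 01110010 → 1-byte char (#6). Advance 1.
Reached end at offset 16 after 6 code points.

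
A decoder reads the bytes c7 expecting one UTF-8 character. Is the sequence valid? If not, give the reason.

invalid (sequence truncated)

Leading byte 0xC7 = 11000111 → 2-byte form, but only 1 byte is present.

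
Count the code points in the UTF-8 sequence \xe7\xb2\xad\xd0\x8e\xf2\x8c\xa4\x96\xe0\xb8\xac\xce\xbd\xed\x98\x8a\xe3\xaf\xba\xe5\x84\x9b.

8

Byte at offset 0: 0xE7 = 11100111 → 3-byte char (#1). Advance 3.
Byte at offset 3: 0xD0 = 11010000 → 2-byte char (#2). Advance 2.
Byte at offset 5: 0xF2 = 11110010 → 4-byte char (#3). Advance 4.
Byte at offset 9: 0xE0 = 11100000 → 3-byte char (#4). Advance 3.
Byte at offset 12: 0xCE = 11001110 → 2-byte char (#5). Advance 2.
Byte at offset 14: 0xED = 11101101 → 3-byte char (#6). Advance 3.
Byte at offset 17: 0xE3 = 11100011 → 3-byte char (#7). Advance 3.
Byte at offset 20: 0xE5 = 11100101 → 3-byte char (#8). Advance 3.
Reached end at offset 23 after 8 code points.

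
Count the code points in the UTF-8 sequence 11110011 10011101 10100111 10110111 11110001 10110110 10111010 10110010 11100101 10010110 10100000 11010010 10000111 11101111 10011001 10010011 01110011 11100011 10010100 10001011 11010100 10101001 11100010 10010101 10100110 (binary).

Byte at offset 0: 0xF3 = 11110011 → 4-byte char (#1). Advance 4.
Byte at offset 4: 0xF1 = 11110001 → 4-byte char (#2). Advance 4.
Byte at offset 8: 0xE5 = 11100101 → 3-byte char (#3). Advance 3.
Byte at offset 11: 0xD2 = 11010010 → 2-byte char (#4). Advance 2.
Byte at offset 13: 0xEF = 11101111 → 3-byte char (#5). Advance 3.
Byte at offset 16: 0x73 = 01110011 → 1-byte char (#6). Advance 1.
Byte at offset 17: 0xE3 = 11100011 → 3-byte char (#7). Advance 3.
Byte at offset 20: 0xD4 = 11010100 → 2-byte char (#8). Advance 2.
Byte at offset 22: 0xE2 = 11100010 → 3-byte char (#9). Advance 3.
Reached end at offset 25 after 9 code points.

9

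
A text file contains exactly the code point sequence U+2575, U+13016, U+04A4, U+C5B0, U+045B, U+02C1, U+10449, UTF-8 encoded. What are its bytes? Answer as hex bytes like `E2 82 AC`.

E2 95 B5 F0 93 80 96 D2 A4 EC 96 B0 D1 9B CB 81 F0 90 91 89

U+2575: 3-byte form → E2 95 B5.
U+13016: 4-byte form → F0 93 80 96.
U+04A4: 2-byte form → D2 A4.
U+C5B0: 3-byte form → EC 96 B0.
U+045B: 2-byte form → D1 9B.
U+02C1: 2-byte form → CB 81.
U+10449: 4-byte form → F0 90 91 89.
Concatenated (20 bytes): E2 95 B5 F0 93 80 96 D2 A4 EC 96 B0 D1 9B CB 81 F0 90 91 89.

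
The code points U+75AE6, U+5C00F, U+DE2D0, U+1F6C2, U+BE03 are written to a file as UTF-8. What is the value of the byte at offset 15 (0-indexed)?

U+75AE6 → 4-byte form F1 B5 AB A6 at offsets 0–3.
U+5C00F → 4-byte form F1 9C 80 8F at offsets 4–7.
U+DE2D0 → 4-byte form F3 9E 8B 90 at offsets 8–11.
U+1F6C2 → 4-byte form F0 9F 9B 82 at offsets 12–15.
Offset 15 falls in char 4's range; it's byte 4 of F0 9F 9B 82 = 0x82.

0x82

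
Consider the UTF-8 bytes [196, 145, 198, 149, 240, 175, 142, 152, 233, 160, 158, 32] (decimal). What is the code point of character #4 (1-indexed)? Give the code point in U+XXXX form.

U+981E

Offset 0: leading byte 0xC4 = 11000100 → 2-byte char #1 = C4 91.
Offset 2: leading byte 0xC6 = 11000110 → 2-byte char #2 = C6 95.
Offset 4: leading byte 0xF0 = 11110000 → 4-byte char #3 = F0 AF 8E 98.
Offset 8: leading byte 0xE9 = 11101001 → 3-byte char #4 = E9 A0 9E.
Leading byte 0xE9 = 11101001 matches 1110xxxx → 3-byte sequence.
Byte 1: 0xE9 = 11101001, payload 1001 (4 bits).
Byte 2: 0xA0 = 10100000 (10xxxxxx ✓), payload 100000.
Byte 3: 0x9E = 10011110 (10xxxxxx ✓), payload 011110.
Concatenate: 1001100000011110 = 0x981E (16 bits → U+981E).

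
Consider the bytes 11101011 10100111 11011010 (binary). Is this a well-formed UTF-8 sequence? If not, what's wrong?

invalid (non-continuation byte where continuation expected)

Leading byte 0xEB = 11101011 → 3-byte form.
Byte 3 is 0xDA = 11011010, which is not 10xxxxxx — expected a continuation byte.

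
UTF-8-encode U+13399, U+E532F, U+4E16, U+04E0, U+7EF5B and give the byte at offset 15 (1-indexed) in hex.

0xBE

1-indexed offset 15 is 0-indexed offset 14.
U+13399 → 4-byte form F0 93 8E 99 at offsets 0–3.
U+E532F → 4-byte form F3 A5 8C AF at offsets 4–7.
U+4E16 → 3-byte form E4 B8 96 at offsets 8–10.
U+04E0 → 2-byte form D3 A0 at offsets 11–12.
U+7EF5B → 4-byte form F1 BE BD 9B at offsets 13–16.
Offset 14 falls in char 5's range; it's byte 2 of F1 BE BD 9B = 0xBE.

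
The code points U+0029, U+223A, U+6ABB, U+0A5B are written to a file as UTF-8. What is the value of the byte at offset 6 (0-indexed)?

0xBB

U+0029 → 1-byte form 29 at offsets 0–0.
U+223A → 3-byte form E2 88 BA at offsets 1–3.
U+6ABB → 3-byte form E6 AA BB at offsets 4–6.
Offset 6 falls in char 3's range; it's byte 3 of E6 AA BB = 0xBB.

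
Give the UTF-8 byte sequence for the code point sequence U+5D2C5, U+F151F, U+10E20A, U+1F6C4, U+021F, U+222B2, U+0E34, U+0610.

F1 9D 8B 85 F3 B1 94 9F F4 8E 88 8A F0 9F 9B 84 C8 9F F0 A2 8A B2 E0 B8 B4 D8 90

U+5D2C5: 4-byte form → F1 9D 8B 85.
U+F151F: 4-byte form → F3 B1 94 9F.
U+10E20A: 4-byte form → F4 8E 88 8A.
U+1F6C4: 4-byte form → F0 9F 9B 84.
U+021F: 2-byte form → C8 9F.
U+222B2: 4-byte form → F0 A2 8A B2.
U+0E34: 3-byte form → E0 B8 B4.
U+0610: 2-byte form → D8 90.
Concatenated (27 bytes): F1 9D 8B 85 F3 B1 94 9F F4 8E 88 8A F0 9F 9B 84 C8 9F F0 A2 8A B2 E0 B8 B4 D8 90.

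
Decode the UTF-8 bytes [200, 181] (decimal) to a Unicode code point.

U+0235

Leading byte 0xC8 = 11001000 matches 110xxxxx → 2-byte sequence.
Byte 1: 0xC8 = 11001000, payload 01000 (5 bits).
Byte 2: 0xB5 = 10110101 (10xxxxxx ✓), payload 110101.
Concatenate: 01000110101 = 0x235 (11 bits → U+0235).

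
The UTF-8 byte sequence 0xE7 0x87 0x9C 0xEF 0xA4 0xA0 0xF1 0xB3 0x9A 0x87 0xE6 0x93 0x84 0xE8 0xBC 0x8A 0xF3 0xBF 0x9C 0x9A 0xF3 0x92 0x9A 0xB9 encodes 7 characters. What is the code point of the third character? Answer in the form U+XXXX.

U+73687

Offset 0: leading byte 0xE7 = 11100111 → 3-byte char #1 = E7 87 9C.
Offset 3: leading byte 0xEF = 11101111 → 3-byte char #2 = EF A4 A0.
Offset 6: leading byte 0xF1 = 11110001 → 4-byte char #3 = F1 B3 9A 87.
Leading byte 0xF1 = 11110001 matches 11110xxx → 4-byte sequence.
Byte 1: 0xF1 = 11110001, payload 001 (3 bits).
Byte 2: 0xB3 = 10110011 (10xxxxxx ✓), payload 110011.
Byte 3: 0x9A = 10011010 (10xxxxxx ✓), payload 011010.
Byte 4: 0x87 = 10000111 (10xxxxxx ✓), payload 000111.
Concatenate: 001110011011010000111 = 0x73687 (21 bits → U+73687).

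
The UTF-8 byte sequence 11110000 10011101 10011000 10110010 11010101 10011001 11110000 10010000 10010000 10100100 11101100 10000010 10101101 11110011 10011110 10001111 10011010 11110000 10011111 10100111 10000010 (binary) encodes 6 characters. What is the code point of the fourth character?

U+C0AD

Offset 0: leading byte 0xF0 = 11110000 → 4-byte char #1 = F0 9D 98 B2.
Offset 4: leading byte 0xD5 = 11010101 → 2-byte char #2 = D5 99.
Offset 6: leading byte 0xF0 = 11110000 → 4-byte char #3 = F0 90 90 A4.
Offset 10: leading byte 0xEC = 11101100 → 3-byte char #4 = EC 82 AD.
Leading byte 0xEC = 11101100 matches 1110xxxx → 3-byte sequence.
Byte 1: 0xEC = 11101100, payload 1100 (4 bits).
Byte 2: 0x82 = 10000010 (10xxxxxx ✓), payload 000010.
Byte 3: 0xAD = 10101101 (10xxxxxx ✓), payload 101101.
Concatenate: 1100000010101101 = 0xC0AD (16 bits → U+C0AD).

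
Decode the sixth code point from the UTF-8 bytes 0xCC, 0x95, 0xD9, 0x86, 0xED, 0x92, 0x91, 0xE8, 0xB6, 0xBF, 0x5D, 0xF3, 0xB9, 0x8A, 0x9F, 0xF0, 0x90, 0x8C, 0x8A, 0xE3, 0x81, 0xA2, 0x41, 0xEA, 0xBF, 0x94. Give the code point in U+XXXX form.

U+F929F

Offset 0: leading byte 0xCC = 11001100 → 2-byte char #1 = CC 95.
Offset 2: leading byte 0xD9 = 11011001 → 2-byte char #2 = D9 86.
Offset 4: leading byte 0xED = 11101101 → 3-byte char #3 = ED 92 91.
Offset 7: leading byte 0xE8 = 11101000 → 3-byte char #4 = E8 B6 BF.
Offset 10: leading byte 0x5D = 01011101 → 1-byte char #5 = 5D.
Offset 11: leading byte 0xF3 = 11110011 → 4-byte char #6 = F3 B9 8A 9F.
Leading byte 0xF3 = 11110011 matches 11110xxx → 4-byte sequence.
Byte 1: 0xF3 = 11110011, payload 011 (3 bits).
Byte 2: 0xB9 = 10111001 (10xxxxxx ✓), payload 111001.
Byte 3: 0x8A = 10001010 (10xxxxxx ✓), payload 001010.
Byte 4: 0x9F = 10011111 (10xxxxxx ✓), payload 011111.
Concatenate: 011111001001010011111 = 0xF929F (21 bits → U+F929F).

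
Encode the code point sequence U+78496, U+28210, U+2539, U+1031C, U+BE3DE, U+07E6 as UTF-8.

F1 B8 92 96 F0 A8 88 90 E2 94 B9 F0 90 8C 9C F2 BE 8F 9E DF A6

U+78496: 4-byte form → F1 B8 92 96.
U+28210: 4-byte form → F0 A8 88 90.
U+2539: 3-byte form → E2 94 B9.
U+1031C: 4-byte form → F0 90 8C 9C.
U+BE3DE: 4-byte form → F2 BE 8F 9E.
U+07E6: 2-byte form → DF A6.
Concatenated (21 bytes): F1 B8 92 96 F0 A8 88 90 E2 94 B9 F0 90 8C 9C F2 BE 8F 9E DF A6.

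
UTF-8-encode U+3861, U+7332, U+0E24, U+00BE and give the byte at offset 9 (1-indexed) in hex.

0xA4

1-indexed offset 9 is 0-indexed offset 8.
U+3861 → 3-byte form E3 A1 A1 at offsets 0–2.
U+7332 → 3-byte form E7 8C B2 at offsets 3–5.
U+0E24 → 3-byte form E0 B8 A4 at offsets 6–8.
Offset 8 falls in char 3's range; it's byte 3 of E0 B8 A4 = 0xA4.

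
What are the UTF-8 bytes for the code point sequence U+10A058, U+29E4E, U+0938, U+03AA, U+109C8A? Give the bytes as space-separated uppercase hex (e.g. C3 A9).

U+10A058: 4-byte form → F4 8A 81 98.
U+29E4E: 4-byte form → F0 A9 B9 8E.
U+0938: 3-byte form → E0 A4 B8.
U+03AA: 2-byte form → CE AA.
U+109C8A: 4-byte form → F4 89 B2 8A.
Concatenated (17 bytes): F4 8A 81 98 F0 A9 B9 8E E0 A4 B8 CE AA F4 89 B2 8A.

F4 8A 81 98 F0 A9 B9 8E E0 A4 B8 CE AA F4 89 B2 8A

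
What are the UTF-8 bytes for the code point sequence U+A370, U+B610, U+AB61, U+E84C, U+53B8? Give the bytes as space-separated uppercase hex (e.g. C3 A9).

U+A370: 3-byte form → EA 8D B0.
U+B610: 3-byte form → EB 98 90.
U+AB61: 3-byte form → EA AD A1.
U+E84C: 3-byte form → EE A1 8C.
U+53B8: 3-byte form → E5 8E B8.
Concatenated (15 bytes): EA 8D B0 EB 98 90 EA AD A1 EE A1 8C E5 8E B8.

EA 8D B0 EB 98 90 EA AD A1 EE A1 8C E5 8E B8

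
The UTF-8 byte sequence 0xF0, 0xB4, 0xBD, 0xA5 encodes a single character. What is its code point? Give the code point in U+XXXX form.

U+34F65

Leading byte 0xF0 = 11110000 matches 11110xxx → 4-byte sequence.
Byte 1: 0xF0 = 11110000, payload 000 (3 bits).
Byte 2: 0xB4 = 10110100 (10xxxxxx ✓), payload 110100.
Byte 3: 0xBD = 10111101 (10xxxxxx ✓), payload 111101.
Byte 4: 0xA5 = 10100101 (10xxxxxx ✓), payload 100101.
Concatenate: 000110100111101100101 = 0x34F65 (21 bits → U+34F65).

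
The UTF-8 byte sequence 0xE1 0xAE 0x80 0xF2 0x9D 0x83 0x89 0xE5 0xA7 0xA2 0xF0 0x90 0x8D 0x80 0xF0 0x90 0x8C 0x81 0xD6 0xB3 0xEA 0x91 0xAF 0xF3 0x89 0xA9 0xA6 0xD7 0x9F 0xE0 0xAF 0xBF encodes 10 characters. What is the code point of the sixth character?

Offset 0: leading byte 0xE1 = 11100001 → 3-byte char #1 = E1 AE 80.
Offset 3: leading byte 0xF2 = 11110010 → 4-byte char #2 = F2 9D 83 89.
Offset 7: leading byte 0xE5 = 11100101 → 3-byte char #3 = E5 A7 A2.
Offset 10: leading byte 0xF0 = 11110000 → 4-byte char #4 = F0 90 8D 80.
Offset 14: leading byte 0xF0 = 11110000 → 4-byte char #5 = F0 90 8C 81.
Offset 18: leading byte 0xD6 = 11010110 → 2-byte char #6 = D6 B3.
Leading byte 0xD6 = 11010110 matches 110xxxxx → 2-byte sequence.
Byte 1: 0xD6 = 11010110, payload 10110 (5 bits).
Byte 2: 0xB3 = 10110011 (10xxxxxx ✓), payload 110011.
Concatenate: 10110110011 = 0x5B3 (11 bits → U+05B3).

U+05B3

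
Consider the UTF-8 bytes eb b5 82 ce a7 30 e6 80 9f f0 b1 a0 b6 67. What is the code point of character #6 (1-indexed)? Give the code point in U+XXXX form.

U+0067

Offset 0: leading byte 0xEB = 11101011 → 3-byte char #1 = EB B5 82.
Offset 3: leading byte 0xCE = 11001110 → 2-byte char #2 = CE A7.
Offset 5: leading byte 0x30 = 00110000 → 1-byte char #3 = 30.
Offset 6: leading byte 0xE6 = 11100110 → 3-byte char #4 = E6 80 9F.
Offset 9: leading byte 0xF0 = 11110000 → 4-byte char #5 = F0 B1 A0 B6.
Offset 13: leading byte 0x67 = 01100111 → 1-byte char #6 = 67.
Leading byte 0x67 = 01100111 matches 0xxxxxxx → 1-byte sequence.
Byte 1: 0x67 = 01100111, payload 1100111 (7 bits).
Concatenate: 1100111 = 0x67 (7 bits → U+0067).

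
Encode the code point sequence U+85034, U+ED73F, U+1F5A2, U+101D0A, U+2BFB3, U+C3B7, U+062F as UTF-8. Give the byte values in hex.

F2 85 80 B4 F3 AD 9C BF F0 9F 96 A2 F4 81 B4 8A F0 AB BE B3 EC 8E B7 D8 AF

U+85034: 4-byte form → F2 85 80 B4.
U+ED73F: 4-byte form → F3 AD 9C BF.
U+1F5A2: 4-byte form → F0 9F 96 A2.
U+101D0A: 4-byte form → F4 81 B4 8A.
U+2BFB3: 4-byte form → F0 AB BE B3.
U+C3B7: 3-byte form → EC 8E B7.
U+062F: 2-byte form → D8 AF.
Concatenated (25 bytes): F2 85 80 B4 F3 AD 9C BF F0 9F 96 A2 F4 81 B4 8A F0 AB BE B3 EC 8E B7 D8 AF.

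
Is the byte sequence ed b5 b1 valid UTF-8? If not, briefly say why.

invalid (encodes a surrogate (U+D800–U+DFFF))

Structurally a 3-byte sequence; payload = 0xDD71.
But 0xDD71 is in U+D800–U+DFFF, the surrogate range. Surrogates are not Unicode scalar values and are forbidden in UTF-8.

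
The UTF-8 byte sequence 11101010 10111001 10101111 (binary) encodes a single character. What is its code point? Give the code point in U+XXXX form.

Leading byte 0xEA = 11101010 matches 1110xxxx → 3-byte sequence.
Byte 1: 0xEA = 11101010, payload 1010 (4 bits).
Byte 2: 0xB9 = 10111001 (10xxxxxx ✓), payload 111001.
Byte 3: 0xAF = 10101111 (10xxxxxx ✓), payload 101111.
Concatenate: 1010111001101111 = 0xAE6F (16 bits → U+AE6F).

U+AE6F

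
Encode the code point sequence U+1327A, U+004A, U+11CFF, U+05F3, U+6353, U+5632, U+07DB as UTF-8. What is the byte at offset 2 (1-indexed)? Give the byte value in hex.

0x93

1-indexed offset 2 is 0-indexed offset 1.
U+1327A → 4-byte form F0 93 89 BA at offsets 0–3.
Offset 1 falls in char 1's range; it's byte 2 of F0 93 89 BA = 0x93.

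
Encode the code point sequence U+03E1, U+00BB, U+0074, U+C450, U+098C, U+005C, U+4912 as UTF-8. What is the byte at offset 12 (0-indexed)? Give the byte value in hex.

0xE4

U+03E1 → 2-byte form CF A1 at offsets 0–1.
U+00BB → 2-byte form C2 BB at offsets 2–3.
U+0074 → 1-byte form 74 at offsets 4–4.
U+C450 → 3-byte form EC 91 90 at offsets 5–7.
U+098C → 3-byte form E0 A6 8C at offsets 8–10.
U+005C → 1-byte form 5C at offsets 11–11.
U+4912 → 3-byte form E4 A4 92 at offsets 12–14.
Offset 12 falls in char 7's range; it's byte 1 of E4 A4 92 = 0xE4.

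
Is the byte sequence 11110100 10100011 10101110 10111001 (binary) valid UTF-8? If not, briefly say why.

Leading byte 0xF4 = 11110100 → 4-byte form.
Payload = 0x123BB9, which exceeds U+10FFFF, the maximum Unicode code point. (Leading bytes F5–FF, or F4 followed by ≥ 0x90, are invalid.)

invalid (encodes a value above U+10FFFF)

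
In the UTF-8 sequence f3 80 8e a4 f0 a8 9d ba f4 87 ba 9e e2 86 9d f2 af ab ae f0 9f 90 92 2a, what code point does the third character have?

U+107E9E

Offset 0: leading byte 0xF3 = 11110011 → 4-byte char #1 = F3 80 8E A4.
Offset 4: leading byte 0xF0 = 11110000 → 4-byte char #2 = F0 A8 9D BA.
Offset 8: leading byte 0xF4 = 11110100 → 4-byte char #3 = F4 87 BA 9E.
Leading byte 0xF4 = 11110100 matches 11110xxx → 4-byte sequence.
Byte 1: 0xF4 = 11110100, payload 100 (3 bits).
Byte 2: 0x87 = 10000111 (10xxxxxx ✓), payload 000111.
Byte 3: 0xBA = 10111010 (10xxxxxx ✓), payload 111010.
Byte 4: 0x9E = 10011110 (10xxxxxx ✓), payload 011110.
Concatenate: 100000111111010011110 = 0x107E9E (21 bits → U+107E9E).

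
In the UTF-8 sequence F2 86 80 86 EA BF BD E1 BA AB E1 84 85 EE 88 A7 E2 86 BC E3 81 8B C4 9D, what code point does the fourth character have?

U+1105

Offset 0: leading byte 0xF2 = 11110010 → 4-byte char #1 = F2 86 80 86.
Offset 4: leading byte 0xEA = 11101010 → 3-byte char #2 = EA BF BD.
Offset 7: leading byte 0xE1 = 11100001 → 3-byte char #3 = E1 BA AB.
Offset 10: leading byte 0xE1 = 11100001 → 3-byte char #4 = E1 84 85.
Leading byte 0xE1 = 11100001 matches 1110xxxx → 3-byte sequence.
Byte 1: 0xE1 = 11100001, payload 0001 (4 bits).
Byte 2: 0x84 = 10000100 (10xxxxxx ✓), payload 000100.
Byte 3: 0x85 = 10000101 (10xxxxxx ✓), payload 000101.
Concatenate: 0001000100000101 = 0x1105 (16 bits → U+1105).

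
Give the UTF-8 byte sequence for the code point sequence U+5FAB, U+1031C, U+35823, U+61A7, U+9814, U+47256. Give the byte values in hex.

E5 BE AB F0 90 8C 9C F0 B5 A0 A3 E6 86 A7 E9 A0 94 F1 87 89 96

U+5FAB: 3-byte form → E5 BE AB.
U+1031C: 4-byte form → F0 90 8C 9C.
U+35823: 4-byte form → F0 B5 A0 A3.
U+61A7: 3-byte form → E6 86 A7.
U+9814: 3-byte form → E9 A0 94.
U+47256: 4-byte form → F1 87 89 96.
Concatenated (21 bytes): E5 BE AB F0 90 8C 9C F0 B5 A0 A3 E6 86 A7 E9 A0 94 F1 87 89 96.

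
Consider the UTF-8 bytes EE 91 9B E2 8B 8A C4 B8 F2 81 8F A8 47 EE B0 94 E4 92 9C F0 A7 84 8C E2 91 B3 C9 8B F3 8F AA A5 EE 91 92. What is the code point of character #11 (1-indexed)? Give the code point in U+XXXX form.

U+CFAA5

Offset 0: leading byte 0xEE = 11101110 → 3-byte char #1 = EE 91 9B.
Offset 3: leading byte 0xE2 = 11100010 → 3-byte char #2 = E2 8B 8A.
Offset 6: leading byte 0xC4 = 11000100 → 2-byte char #3 = C4 B8.
Offset 8: leading byte 0xF2 = 11110010 → 4-byte char #4 = F2 81 8F A8.
Offset 12: leading byte 0x47 = 01000111 → 1-byte char #5 = 47.
Offset 13: leading byte 0xEE = 11101110 → 3-byte char #6 = EE B0 94.
Offset 16: leading byte 0xE4 = 11100100 → 3-byte char #7 = E4 92 9C.
Offset 19: leading byte 0xF0 = 11110000 → 4-byte char #8 = F0 A7 84 8C.
Offset 23: leading byte 0xE2 = 11100010 → 3-byte char #9 = E2 91 B3.
Offset 26: leading byte 0xC9 = 11001001 → 2-byte char #10 = C9 8B.
Offset 28: leading byte 0xF3 = 11110011 → 4-byte char #11 = F3 8F AA A5.
Leading byte 0xF3 = 11110011 matches 11110xxx → 4-byte sequence.
Byte 1: 0xF3 = 11110011, payload 011 (3 bits).
Byte 2: 0x8F = 10001111 (10xxxxxx ✓), payload 001111.
Byte 3: 0xAA = 10101010 (10xxxxxx ✓), payload 101010.
Byte 4: 0xA5 = 10100101 (10xxxxxx ✓), payload 100101.
Concatenate: 011001111101010100101 = 0xCFAA5 (21 bits → U+CFAA5).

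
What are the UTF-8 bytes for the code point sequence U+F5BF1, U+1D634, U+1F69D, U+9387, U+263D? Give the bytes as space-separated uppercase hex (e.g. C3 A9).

U+F5BF1: 4-byte form → F3 B5 AF B1.
U+1D634: 4-byte form → F0 9D 98 B4.
U+1F69D: 4-byte form → F0 9F 9A 9D.
U+9387: 3-byte form → E9 8E 87.
U+263D: 3-byte form → E2 98 BD.
Concatenated (18 bytes): F3 B5 AF B1 F0 9D 98 B4 F0 9F 9A 9D E9 8E 87 E2 98 BD.

F3 B5 AF B1 F0 9D 98 B4 F0 9F 9A 9D E9 8E 87 E2 98 BD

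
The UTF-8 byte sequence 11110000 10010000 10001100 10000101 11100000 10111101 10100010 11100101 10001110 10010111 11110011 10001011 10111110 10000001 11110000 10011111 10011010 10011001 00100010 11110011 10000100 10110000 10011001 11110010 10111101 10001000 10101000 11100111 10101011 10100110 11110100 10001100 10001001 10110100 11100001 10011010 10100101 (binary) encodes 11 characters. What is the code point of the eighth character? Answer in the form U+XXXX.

Offset 0: leading byte 0xF0 = 11110000 → 4-byte char #1 = F0 90 8C 85.
Offset 4: leading byte 0xE0 = 11100000 → 3-byte char #2 = E0 BD A2.
Offset 7: leading byte 0xE5 = 11100101 → 3-byte char #3 = E5 8E 97.
Offset 10: leading byte 0xF3 = 11110011 → 4-byte char #4 = F3 8B BE 81.
Offset 14: leading byte 0xF0 = 11110000 → 4-byte char #5 = F0 9F 9A 99.
Offset 18: leading byte 0x22 = 00100010 → 1-byte char #6 = 22.
Offset 19: leading byte 0xF3 = 11110011 → 4-byte char #7 = F3 84 B0 99.
Offset 23: leading byte 0xF2 = 11110010 → 4-byte char #8 = F2 BD 88 A8.
Leading byte 0xF2 = 11110010 matches 11110xxx → 4-byte sequence.
Byte 1: 0xF2 = 11110010, payload 010 (3 bits).
Byte 2: 0xBD = 10111101 (10xxxxxx ✓), payload 111101.
Byte 3: 0x88 = 10001000 (10xxxxxx ✓), payload 001000.
Byte 4: 0xA8 = 10101000 (10xxxxxx ✓), payload 101000.
Concatenate: 010111101001000101000 = 0xBD228 (21 bits → U+BD228).

U+BD228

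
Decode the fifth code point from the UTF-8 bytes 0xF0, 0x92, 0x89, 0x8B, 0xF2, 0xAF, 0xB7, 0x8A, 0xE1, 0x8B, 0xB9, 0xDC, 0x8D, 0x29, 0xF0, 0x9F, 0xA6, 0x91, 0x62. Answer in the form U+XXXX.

U+0029

Offset 0: leading byte 0xF0 = 11110000 → 4-byte char #1 = F0 92 89 8B.
Offset 4: leading byte 0xF2 = 11110010 → 4-byte char #2 = F2 AF B7 8A.
Offset 8: leading byte 0xE1 = 11100001 → 3-byte char #3 = E1 8B B9.
Offset 11: leading byte 0xDC = 11011100 → 2-byte char #4 = DC 8D.
Offset 13: leading byte 0x29 = 00101001 → 1-byte char #5 = 29.
Leading byte 0x29 = 00101001 matches 0xxxxxxx → 1-byte sequence.
Byte 1: 0x29 = 00101001, payload 0101001 (7 bits).
Concatenate: 0101001 = 0x29 (7 bits → U+0029).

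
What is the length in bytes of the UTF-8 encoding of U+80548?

U+80548 = 0x80548. UTF-8 uses 1 byte below 0x80, 2 below 0x800, 3 below 0x10000, 4 up to 0x10FFFF. 0x80548 is in U+10000–U+10FFFF → 4 bytes.

4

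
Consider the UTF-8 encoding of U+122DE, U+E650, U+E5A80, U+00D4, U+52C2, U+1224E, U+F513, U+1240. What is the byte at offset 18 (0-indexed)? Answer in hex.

0x89

U+122DE → 4-byte form F0 92 8B 9E at offsets 0–3.
U+E650 → 3-byte form EE 99 90 at offsets 4–6.
U+E5A80 → 4-byte form F3 A5 AA 80 at offsets 7–10.
U+00D4 → 2-byte form C3 94 at offsets 11–12.
U+52C2 → 3-byte form E5 8B 82 at offsets 13–15.
U+1224E → 4-byte form F0 92 89 8E at offsets 16–19.
Offset 18 falls in char 6's range; it's byte 3 of F0 92 89 8E = 0x89.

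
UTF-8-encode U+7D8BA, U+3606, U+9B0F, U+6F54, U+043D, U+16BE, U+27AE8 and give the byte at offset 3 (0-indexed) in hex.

0xBA

U+7D8BA → 4-byte form F1 BD A2 BA at offsets 0–3.
Offset 3 falls in char 1's range; it's byte 4 of F1 BD A2 BA = 0xBA.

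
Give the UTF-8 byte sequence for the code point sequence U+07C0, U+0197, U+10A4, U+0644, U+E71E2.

DF 80 C6 97 E1 82 A4 D9 84 F3 A7 87 A2

U+07C0: 2-byte form → DF 80.
U+0197: 2-byte form → C6 97.
U+10A4: 3-byte form → E1 82 A4.
U+0644: 2-byte form → D9 84.
U+E71E2: 4-byte form → F3 A7 87 A2.
Concatenated (13 bytes): DF 80 C6 97 E1 82 A4 D9 84 F3 A7 87 A2.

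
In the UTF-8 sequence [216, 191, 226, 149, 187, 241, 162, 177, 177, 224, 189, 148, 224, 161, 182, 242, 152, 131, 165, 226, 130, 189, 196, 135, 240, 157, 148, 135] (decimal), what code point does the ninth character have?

U+1D507

Offset 0: leading byte 0xD8 = 11011000 → 2-byte char #1 = D8 BF.
Offset 2: leading byte 0xE2 = 11100010 → 3-byte char #2 = E2 95 BB.
Offset 5: leading byte 0xF1 = 11110001 → 4-byte char #3 = F1 A2 B1 B1.
Offset 9: leading byte 0xE0 = 11100000 → 3-byte char #4 = E0 BD 94.
Offset 12: leading byte 0xE0 = 11100000 → 3-byte char #5 = E0 A1 B6.
Offset 15: leading byte 0xF2 = 11110010 → 4-byte char #6 = F2 98 83 A5.
Offset 19: leading byte 0xE2 = 11100010 → 3-byte char #7 = E2 82 BD.
Offset 22: leading byte 0xC4 = 11000100 → 2-byte char #8 = C4 87.
Offset 24: leading byte 0xF0 = 11110000 → 4-byte char #9 = F0 9D 94 87.
Leading byte 0xF0 = 11110000 matches 11110xxx → 4-byte sequence.
Byte 1: 0xF0 = 11110000, payload 000 (3 bits).
Byte 2: 0x9D = 10011101 (10xxxxxx ✓), payload 011101.
Byte 3: 0x94 = 10010100 (10xxxxxx ✓), payload 010100.
Byte 4: 0x87 = 10000111 (10xxxxxx ✓), payload 000111.
Concatenate: 000011101010100000111 = 0x1D507 (21 bits → U+1D507).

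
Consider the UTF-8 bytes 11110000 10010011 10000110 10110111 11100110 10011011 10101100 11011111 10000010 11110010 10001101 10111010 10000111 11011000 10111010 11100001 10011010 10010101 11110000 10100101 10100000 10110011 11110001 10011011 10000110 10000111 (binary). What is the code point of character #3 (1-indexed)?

U+07C2

Offset 0: leading byte 0xF0 = 11110000 → 4-byte char #1 = F0 93 86 B7.
Offset 4: leading byte 0xE6 = 11100110 → 3-byte char #2 = E6 9B AC.
Offset 7: leading byte 0xDF = 11011111 → 2-byte char #3 = DF 82.
Leading byte 0xDF = 11011111 matches 110xxxxx → 2-byte sequence.
Byte 1: 0xDF = 11011111, payload 11111 (5 bits).
Byte 2: 0x82 = 10000010 (10xxxxxx ✓), payload 000010.
Concatenate: 11111000010 = 0x7C2 (11 bits → U+07C2).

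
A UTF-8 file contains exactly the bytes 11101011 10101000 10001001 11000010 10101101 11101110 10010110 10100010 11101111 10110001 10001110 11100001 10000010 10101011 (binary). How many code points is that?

5

Byte at offset 0: 0xEB = 11101011 → 3-byte char (#1). Advance 3.
Byte at offset 3: 0xC2 = 11000010 → 2-byte char (#2). Advance 2.
Byte at offset 5: 0xEE = 11101110 → 3-byte char (#3). Advance 3.
Byte at offset 8: 0xEF = 11101111 → 3-byte char (#4). Advance 3.
Byte at offset 11: 0xE1 = 11100001 → 3-byte char (#5). Advance 3.
Reached end at offset 14 after 5 code points.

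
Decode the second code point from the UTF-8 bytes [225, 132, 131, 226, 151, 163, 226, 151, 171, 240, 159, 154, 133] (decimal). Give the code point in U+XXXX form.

Offset 0: leading byte 0xE1 = 11100001 → 3-byte char #1 = E1 84 83.
Offset 3: leading byte 0xE2 = 11100010 → 3-byte char #2 = E2 97 A3.
Leading byte 0xE2 = 11100010 matches 1110xxxx → 3-byte sequence.
Byte 1: 0xE2 = 11100010, payload 0010 (4 bits).
Byte 2: 0x97 = 10010111 (10xxxxxx ✓), payload 010111.
Byte 3: 0xA3 = 10100011 (10xxxxxx ✓), payload 100011.
Concatenate: 0010010111100011 = 0x25E3 (16 bits → U+25E3).

U+25E3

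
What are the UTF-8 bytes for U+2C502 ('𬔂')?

F0 AC 94 82

U+2C502 = 0x2C502 = 181506 decimal. In range U+10000–U+10FFFF → 4-byte form: 11110xxx 10xxxxxx 10xxxxxx 10xxxxxx.
Binary (21 bits): 000101100010100000010.
Split 3+6+6+6: 000 | 101100 | 010100 | 000010.
Byte 1: 11110000 = 0xF0.
Byte 2: 10101100 = 0xAC.
Byte 3: 10010100 = 0x94.
Byte 4: 10000010 = 0x82.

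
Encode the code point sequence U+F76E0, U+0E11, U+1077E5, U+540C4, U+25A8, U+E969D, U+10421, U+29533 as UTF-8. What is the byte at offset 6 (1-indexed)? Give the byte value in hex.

0xB8

1-indexed offset 6 is 0-indexed offset 5.
U+F76E0 → 4-byte form F3 B7 9B A0 at offsets 0–3.
U+0E11 → 3-byte form E0 B8 91 at offsets 4–6.
Offset 5 falls in char 2's range; it's byte 2 of E0 B8 91 = 0xB8.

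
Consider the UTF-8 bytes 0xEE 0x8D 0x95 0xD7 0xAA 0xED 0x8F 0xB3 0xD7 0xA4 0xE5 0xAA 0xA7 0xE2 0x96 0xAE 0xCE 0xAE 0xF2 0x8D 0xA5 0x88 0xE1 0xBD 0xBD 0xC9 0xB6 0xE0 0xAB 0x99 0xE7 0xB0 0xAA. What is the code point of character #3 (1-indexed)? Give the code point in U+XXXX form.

U+D3F3

Offset 0: leading byte 0xEE = 11101110 → 3-byte char #1 = EE 8D 95.
Offset 3: leading byte 0xD7 = 11010111 → 2-byte char #2 = D7 AA.
Offset 5: leading byte 0xED = 11101101 → 3-byte char #3 = ED 8F B3.
Leading byte 0xED = 11101101 matches 1110xxxx → 3-byte sequence.
Byte 1: 0xED = 11101101, payload 1101 (4 bits).
Byte 2: 0x8F = 10001111 (10xxxxxx ✓), payload 001111.
Byte 3: 0xB3 = 10110011 (10xxxxxx ✓), payload 110011.
Concatenate: 1101001111110011 = 0xD3F3 (16 bits → U+D3F3).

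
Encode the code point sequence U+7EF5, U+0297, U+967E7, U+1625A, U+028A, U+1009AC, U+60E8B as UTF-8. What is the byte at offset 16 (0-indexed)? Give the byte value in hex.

0x80

U+7EF5 → 3-byte form E7 BB B5 at offsets 0–2.
U+0297 → 2-byte form CA 97 at offsets 3–4.
U+967E7 → 4-byte form F2 96 9F A7 at offsets 5–8.
U+1625A → 4-byte form F0 96 89 9A at offsets 9–12.
U+028A → 2-byte form CA 8A at offsets 13–14.
U+1009AC → 4-byte form F4 80 A6 AC at offsets 15–18.
Offset 16 falls in char 6's range; it's byte 2 of F4 80 A6 AC = 0x80.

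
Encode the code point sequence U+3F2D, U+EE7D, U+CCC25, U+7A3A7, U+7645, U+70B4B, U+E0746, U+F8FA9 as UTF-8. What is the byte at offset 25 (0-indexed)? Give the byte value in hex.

0xF3

U+3F2D → 3-byte form E3 BC AD at offsets 0–2.
U+EE7D → 3-byte form EE B9 BD at offsets 3–5.
U+CCC25 → 4-byte form F3 8C B0 A5 at offsets 6–9.
U+7A3A7 → 4-byte form F1 BA 8E A7 at offsets 10–13.
U+7645 → 3-byte form E7 99 85 at offsets 14–16.
U+70B4B → 4-byte form F1 B0 AD 8B at offsets 17–20.
U+E0746 → 4-byte form F3 A0 9D 86 at offsets 21–24.
U+F8FA9 → 4-byte form F3 B8 BE A9 at offsets 25–28.
Offset 25 falls in char 8's range; it's byte 1 of F3 B8 BE A9 = 0xF3.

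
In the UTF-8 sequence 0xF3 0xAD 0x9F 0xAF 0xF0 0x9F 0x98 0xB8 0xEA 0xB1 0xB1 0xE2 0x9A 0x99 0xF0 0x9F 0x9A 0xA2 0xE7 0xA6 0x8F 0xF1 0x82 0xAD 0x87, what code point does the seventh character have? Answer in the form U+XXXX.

Offset 0: leading byte 0xF3 = 11110011 → 4-byte char #1 = F3 AD 9F AF.
Offset 4: leading byte 0xF0 = 11110000 → 4-byte char #2 = F0 9F 98 B8.
Offset 8: leading byte 0xEA = 11101010 → 3-byte char #3 = EA B1 B1.
Offset 11: leading byte 0xE2 = 11100010 → 3-byte char #4 = E2 9A 99.
Offset 14: leading byte 0xF0 = 11110000 → 4-byte char #5 = F0 9F 9A A2.
Offset 18: leading byte 0xE7 = 11100111 → 3-byte char #6 = E7 A6 8F.
Offset 21: leading byte 0xF1 = 11110001 → 4-byte char #7 = F1 82 AD 87.
Leading byte 0xF1 = 11110001 matches 11110xxx → 4-byte sequence.
Byte 1: 0xF1 = 11110001, payload 001 (3 bits).
Byte 2: 0x82 = 10000010 (10xxxxxx ✓), payload 000010.
Byte 3: 0xAD = 10101101 (10xxxxxx ✓), payload 101101.
Byte 4: 0x87 = 10000111 (10xxxxxx ✓), payload 000111.
Concatenate: 001000010101101000111 = 0x42B47 (21 bits → U+42B47).

U+42B47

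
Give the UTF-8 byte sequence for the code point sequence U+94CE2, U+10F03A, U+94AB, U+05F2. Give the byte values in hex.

U+94CE2: 4-byte form → F2 94 B3 A2.
U+10F03A: 4-byte form → F4 8F 80 BA.
U+94AB: 3-byte form → E9 92 AB.
U+05F2: 2-byte form → D7 B2.
Concatenated (13 bytes): F2 94 B3 A2 F4 8F 80 BA E9 92 AB D7 B2.

F2 94 B3 A2 F4 8F 80 BA E9 92 AB D7 B2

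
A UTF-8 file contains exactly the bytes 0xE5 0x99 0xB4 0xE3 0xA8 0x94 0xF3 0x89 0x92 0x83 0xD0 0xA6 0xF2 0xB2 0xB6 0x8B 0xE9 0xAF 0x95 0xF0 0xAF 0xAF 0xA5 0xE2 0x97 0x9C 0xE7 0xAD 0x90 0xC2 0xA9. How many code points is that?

Byte at offset 0: 0xE5 = 11100101 → 3-byte char (#1). Advance 3.
Byte at offset 3: 0xE3 = 11100011 → 3-byte char (#2). Advance 3.
Byte at offset 6: 0xF3 = 11110011 → 4-byte char (#3). Advance 4.
Byte at offset 10: 0xD0 = 11010000 → 2-byte char (#4). Advance 2.
Byte at offset 12: 0xF2 = 11110010 → 4-byte char (#5). Advance 4.
Byte at offset 16: 0xE9 = 11101001 → 3-byte char (#6). Advance 3.
Byte at offset 19: 0xF0 = 11110000 → 4-byte char (#7). Advance 4.
Byte at offset 23: 0xE2 = 11100010 → 3-byte char (#8). Advance 3.
Byte at offset 26: 0xE7 = 11100111 → 3-byte char (#9). Advance 3.
Byte at offset 29: 0xC2 = 11000010 → 2-byte char (#10). Advance 2.
Reached end at offset 31 after 10 code points.

10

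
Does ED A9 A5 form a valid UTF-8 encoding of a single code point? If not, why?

invalid (encodes a surrogate (U+D800–U+DFFF))

Structurally a 3-byte sequence; payload = 0xDA65.
But 0xDA65 is in U+D800–U+DFFF, the surrogate range. Surrogates are not Unicode scalar values and are forbidden in UTF-8.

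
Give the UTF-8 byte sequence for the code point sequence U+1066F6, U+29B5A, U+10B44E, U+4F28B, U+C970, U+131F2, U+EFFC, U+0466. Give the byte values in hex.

F4 86 9B B6 F0 A9 AD 9A F4 8B 91 8E F1 8F 8A 8B EC A5 B0 F0 93 87 B2 EE BF BC D1 A6

U+1066F6: 4-byte form → F4 86 9B B6.
U+29B5A: 4-byte form → F0 A9 AD 9A.
U+10B44E: 4-byte form → F4 8B 91 8E.
U+4F28B: 4-byte form → F1 8F 8A 8B.
U+C970: 3-byte form → EC A5 B0.
U+131F2: 4-byte form → F0 93 87 B2.
U+EFFC: 3-byte form → EE BF BC.
U+0466: 2-byte form → D1 A6.
Concatenated (28 bytes): F4 86 9B B6 F0 A9 AD 9A F4 8B 91 8E F1 8F 8A 8B EC A5 B0 F0 93 87 B2 EE BF BC D1 A6.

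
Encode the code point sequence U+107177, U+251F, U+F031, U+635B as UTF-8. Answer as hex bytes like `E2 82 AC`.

F4 87 85 B7 E2 94 9F EF 80 B1 E6 8D 9B

U+107177: 4-byte form → F4 87 85 B7.
U+251F: 3-byte form → E2 94 9F.
U+F031: 3-byte form → EF 80 B1.
U+635B: 3-byte form → E6 8D 9B.
Concatenated (13 bytes): F4 87 85 B7 E2 94 9F EF 80 B1 E6 8D 9B.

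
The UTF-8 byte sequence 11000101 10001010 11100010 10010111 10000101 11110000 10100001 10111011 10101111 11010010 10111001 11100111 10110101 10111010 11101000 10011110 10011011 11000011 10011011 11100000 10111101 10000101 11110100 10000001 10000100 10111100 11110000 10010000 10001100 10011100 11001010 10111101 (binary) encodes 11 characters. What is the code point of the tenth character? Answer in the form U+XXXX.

Offset 0: leading byte 0xC5 = 11000101 → 2-byte char #1 = C5 8A.
Offset 2: leading byte 0xE2 = 11100010 → 3-byte char #2 = E2 97 85.
Offset 5: leading byte 0xF0 = 11110000 → 4-byte char #3 = F0 A1 BB AF.
Offset 9: leading byte 0xD2 = 11010010 → 2-byte char #4 = D2 B9.
Offset 11: leading byte 0xE7 = 11100111 → 3-byte char #5 = E7 B5 BA.
Offset 14: leading byte 0xE8 = 11101000 → 3-byte char #6 = E8 9E 9B.
Offset 17: leading byte 0xC3 = 11000011 → 2-byte char #7 = C3 9B.
Offset 19: leading byte 0xE0 = 11100000 → 3-byte char #8 = E0 BD 85.
Offset 22: leading byte 0xF4 = 11110100 → 4-byte char #9 = F4 81 84 BC.
Offset 26: leading byte 0xF0 = 11110000 → 4-byte char #10 = F0 90 8C 9C.
Leading byte 0xF0 = 11110000 matches 11110xxx → 4-byte sequence.
Byte 1: 0xF0 = 11110000, payload 000 (3 bits).
Byte 2: 0x90 = 10010000 (10xxxxxx ✓), payload 010000.
Byte 3: 0x8C = 10001100 (10xxxxxx ✓), payload 001100.
Byte 4: 0x9C = 10011100 (10xxxxxx ✓), payload 011100.
Concatenate: 000010000001100011100 = 0x1031C (21 bits → U+1031C).

U+1031C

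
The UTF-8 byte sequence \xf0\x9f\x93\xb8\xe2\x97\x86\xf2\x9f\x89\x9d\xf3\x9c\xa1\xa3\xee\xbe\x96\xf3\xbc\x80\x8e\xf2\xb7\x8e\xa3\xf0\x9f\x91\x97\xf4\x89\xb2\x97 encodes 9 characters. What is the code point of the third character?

U+9F25D

Offset 0: leading byte 0xF0 = 11110000 → 4-byte char #1 = F0 9F 93 B8.
Offset 4: leading byte 0xE2 = 11100010 → 3-byte char #2 = E2 97 86.
Offset 7: leading byte 0xF2 = 11110010 → 4-byte char #3 = F2 9F 89 9D.
Leading byte 0xF2 = 11110010 matches 11110xxx → 4-byte sequence.
Byte 1: 0xF2 = 11110010, payload 010 (3 bits).
Byte 2: 0x9F = 10011111 (10xxxxxx ✓), payload 011111.
Byte 3: 0x89 = 10001001 (10xxxxxx ✓), payload 001001.
Byte 4: 0x9D = 10011101 (10xxxxxx ✓), payload 011101.
Concatenate: 010011111001001011101 = 0x9F25D (21 bits → U+9F25D).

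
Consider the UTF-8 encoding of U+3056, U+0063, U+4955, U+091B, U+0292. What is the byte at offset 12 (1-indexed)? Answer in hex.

1-indexed offset 12 is 0-indexed offset 11.
U+3056 → 3-byte form E3 81 96 at offsets 0–2.
U+0063 → 1-byte form 63 at offsets 3–3.
U+4955 → 3-byte form E4 A5 95 at offsets 4–6.
U+091B → 3-byte form E0 A4 9B at offsets 7–9.
U+0292 → 2-byte form CA 92 at offsets 10–11.
Offset 11 falls in char 5's range; it's byte 2 of CA 92 = 0x92.

0x92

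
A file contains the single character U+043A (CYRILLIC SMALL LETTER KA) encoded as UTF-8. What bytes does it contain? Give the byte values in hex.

U+043A = 0x43A = 1082 decimal. In range U+0080–U+07FF → 2-byte form: 110xxxxx 10xxxxxx.
Binary (11 bits): 10000111010.
Split 5+6: 10000 | 111010.
Byte 1: 11010000 = 0xD0.
Byte 2: 10111010 = 0xBA.

D0 BA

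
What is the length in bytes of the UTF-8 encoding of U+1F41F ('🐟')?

U+1F41F = 0x1F41F. UTF-8 uses 1 byte below 0x80, 2 below 0x800, 3 below 0x10000, 4 up to 0x10FFFF. 0x1F41F is in U+10000–U+10FFFF → 4 bytes.

4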